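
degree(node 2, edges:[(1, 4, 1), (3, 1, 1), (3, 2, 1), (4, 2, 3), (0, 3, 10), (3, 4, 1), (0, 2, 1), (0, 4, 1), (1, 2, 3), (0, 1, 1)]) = 4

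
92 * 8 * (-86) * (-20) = 1265920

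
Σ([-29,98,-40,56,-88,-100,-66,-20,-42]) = -231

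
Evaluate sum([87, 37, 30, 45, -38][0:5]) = 161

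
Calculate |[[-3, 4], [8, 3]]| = (-3)*(3) - (4)*(8)
= -41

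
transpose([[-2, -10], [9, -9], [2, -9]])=[[-2, 9, 2], [-10, -9, -9]]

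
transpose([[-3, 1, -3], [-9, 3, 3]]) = [[-3, -9], [1, 3], [-3, 3]]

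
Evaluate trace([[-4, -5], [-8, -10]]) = -14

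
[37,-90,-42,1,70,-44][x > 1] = [37, 70]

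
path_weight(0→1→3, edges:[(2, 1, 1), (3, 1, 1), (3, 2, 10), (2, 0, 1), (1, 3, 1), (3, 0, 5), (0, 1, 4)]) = 5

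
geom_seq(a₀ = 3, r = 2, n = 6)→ a_0 = 3*2^0 = 3
a_1 = 3*2^1 = 6
a_2 = 3*2^2 = 12
...
= [3, 6, 12, 24, 48, 96]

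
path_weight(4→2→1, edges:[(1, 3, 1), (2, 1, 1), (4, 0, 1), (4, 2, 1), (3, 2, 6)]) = w(4→2)=1 + w(2→1)=1
= 2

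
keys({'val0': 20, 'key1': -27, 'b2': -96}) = ['val0', 'key1', 'b2']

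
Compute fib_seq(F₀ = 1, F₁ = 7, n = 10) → F_2 = F_1 + F_0 = 8
F_3 = F_2 + F_1 = 15
F_4 = F_3 + F_2 = 23
...
= [1, 7, 8, 15, 23, 38, 61, 99, 160, 259]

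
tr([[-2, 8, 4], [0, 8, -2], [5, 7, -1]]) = 5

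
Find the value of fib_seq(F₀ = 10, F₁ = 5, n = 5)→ [10, 5, 15, 20, 35]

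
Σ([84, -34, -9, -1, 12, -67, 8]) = 84 + (-34) + (-9) + (-1) + 12 + (-67) + 8
= -7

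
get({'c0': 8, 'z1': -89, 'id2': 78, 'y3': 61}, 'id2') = 78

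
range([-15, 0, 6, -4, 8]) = 23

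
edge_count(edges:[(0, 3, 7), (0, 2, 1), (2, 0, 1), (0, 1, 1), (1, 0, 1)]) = 5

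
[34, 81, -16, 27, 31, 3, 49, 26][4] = 31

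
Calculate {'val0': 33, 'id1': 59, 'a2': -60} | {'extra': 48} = {'val0': 33, 'id1': 59, 'a2': -60, 'extra': 48}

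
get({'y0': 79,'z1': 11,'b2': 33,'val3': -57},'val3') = -57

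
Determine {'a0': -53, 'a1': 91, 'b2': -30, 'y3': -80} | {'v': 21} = {'a0': -53, 'a1': 91, 'b2': -30, 'y3': -80, 'v': 21}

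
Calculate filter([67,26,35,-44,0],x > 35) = [67]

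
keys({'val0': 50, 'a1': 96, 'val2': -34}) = ['val0', 'a1', 'val2']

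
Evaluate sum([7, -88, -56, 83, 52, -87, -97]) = -186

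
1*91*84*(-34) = -259896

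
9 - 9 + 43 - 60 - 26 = -43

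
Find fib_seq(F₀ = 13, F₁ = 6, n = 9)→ F_2 = F_1 + F_0 = 19
F_3 = F_2 + F_1 = 25
F_4 = F_3 + F_2 = 44
...
= [13, 6, 19, 25, 44, 69, 113, 182, 295]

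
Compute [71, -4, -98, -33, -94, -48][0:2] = [71, -4]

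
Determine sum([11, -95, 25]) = -59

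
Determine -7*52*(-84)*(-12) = -366912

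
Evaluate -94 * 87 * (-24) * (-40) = -7850880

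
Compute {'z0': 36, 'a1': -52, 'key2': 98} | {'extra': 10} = {'z0': 36, 'a1': -52, 'key2': 98, 'extra': 10}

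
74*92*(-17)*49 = -5671064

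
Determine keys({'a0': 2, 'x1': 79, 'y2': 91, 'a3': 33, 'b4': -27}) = ['a0', 'x1', 'y2', 'a3', 'b4']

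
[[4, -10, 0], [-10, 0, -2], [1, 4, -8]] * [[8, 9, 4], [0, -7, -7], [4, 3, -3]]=C[0][0] = (4)*(8) + (-10)*(0) + (0)*(4) = 32
C[0][1] = (4)*(9) + (-10)*(-7) + (0)*(3) = 106
C[0][2] = (4)*(4) + (-10)*(-7) + (0)*(-3) = 86
C[1][0] = (-10)*(8) + (0)*(0) + (-2)*(4) = -88
C[1][1] = (-10)*(9) + (0)*(-7) + (-2)*(3) = -96
C[1][2] = (-10)*(4) + (0)*(-7) + (-2)*(-3) = -34
... (3 more cells)
= [[32, 106, 86], [-88, -96, -34], [-24, -43, 0]]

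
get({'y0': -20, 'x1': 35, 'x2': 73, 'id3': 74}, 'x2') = 73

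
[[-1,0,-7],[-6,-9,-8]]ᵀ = [[-1, -6], [0, -9], [-7, -8]]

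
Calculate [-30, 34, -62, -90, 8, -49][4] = 8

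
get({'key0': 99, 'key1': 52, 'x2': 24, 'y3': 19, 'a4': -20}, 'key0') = 99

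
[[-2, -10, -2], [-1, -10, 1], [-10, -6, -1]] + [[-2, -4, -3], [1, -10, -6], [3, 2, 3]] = [[-4, -14, -5], [0, -20, -5], [-7, -4, 2]]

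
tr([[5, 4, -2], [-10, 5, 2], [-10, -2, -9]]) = diagonal: 5 + 5 + (-9)
= 1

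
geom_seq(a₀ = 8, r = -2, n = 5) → a_0 = 8*(-2)^0 = 8
a_1 = 8*(-2)^1 = -16
a_2 = 8*(-2)^2 = 32
...
= [8, -16, 32, -64, 128]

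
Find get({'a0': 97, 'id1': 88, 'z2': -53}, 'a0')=97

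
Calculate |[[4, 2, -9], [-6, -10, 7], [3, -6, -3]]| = -300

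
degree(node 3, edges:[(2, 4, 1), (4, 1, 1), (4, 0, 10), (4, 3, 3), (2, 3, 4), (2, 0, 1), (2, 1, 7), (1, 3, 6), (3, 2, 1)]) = incident: (4,3), (2,3), (1,3), (3,2)
= 4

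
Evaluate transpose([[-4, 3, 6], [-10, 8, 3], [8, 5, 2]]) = [[-4, -10, 8], [3, 8, 5], [6, 3, 2]]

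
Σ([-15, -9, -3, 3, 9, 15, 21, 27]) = 48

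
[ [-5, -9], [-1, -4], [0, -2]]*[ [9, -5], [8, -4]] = [[-117, 61], [-41, 21], [-16, 8]]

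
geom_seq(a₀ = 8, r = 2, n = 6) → [8, 16, 32, 64, 128, 256]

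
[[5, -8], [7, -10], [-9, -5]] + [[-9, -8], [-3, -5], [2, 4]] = [[-4, -16], [4, -15], [-7, -1]]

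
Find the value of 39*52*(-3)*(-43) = 261612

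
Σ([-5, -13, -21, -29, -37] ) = -105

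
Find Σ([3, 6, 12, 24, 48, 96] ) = 3 + 6 + 12 + 24 + 48 + 96
= 189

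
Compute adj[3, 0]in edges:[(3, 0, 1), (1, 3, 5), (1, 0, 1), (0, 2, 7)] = 1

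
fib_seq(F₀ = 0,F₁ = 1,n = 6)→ F_2 = F_1 + F_0 = 1
F_3 = F_2 + F_1 = 2
F_4 = F_3 + F_2 = 3
...
= [0, 1, 1, 2, 3, 5]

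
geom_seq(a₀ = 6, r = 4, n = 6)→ [6, 24, 96, 384, 1536, 6144]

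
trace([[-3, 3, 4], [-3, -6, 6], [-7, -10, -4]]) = diagonal: (-3) + (-6) + (-4)
= -13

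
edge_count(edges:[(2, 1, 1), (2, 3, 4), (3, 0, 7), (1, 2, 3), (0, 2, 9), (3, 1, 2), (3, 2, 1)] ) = 7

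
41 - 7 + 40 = 74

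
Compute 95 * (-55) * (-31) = 161975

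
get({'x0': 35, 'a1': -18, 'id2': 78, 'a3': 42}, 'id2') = 78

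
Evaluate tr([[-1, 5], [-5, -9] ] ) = diagonal: (-1) + (-9)
= -10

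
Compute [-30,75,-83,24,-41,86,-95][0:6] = [-30, 75, -83, 24, -41, 86]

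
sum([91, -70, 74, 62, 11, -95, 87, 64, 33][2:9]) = 236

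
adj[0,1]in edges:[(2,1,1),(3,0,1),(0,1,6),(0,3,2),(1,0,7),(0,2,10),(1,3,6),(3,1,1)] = 6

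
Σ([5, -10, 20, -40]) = -25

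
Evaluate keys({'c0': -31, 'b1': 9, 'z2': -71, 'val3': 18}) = ['c0', 'b1', 'z2', 'val3']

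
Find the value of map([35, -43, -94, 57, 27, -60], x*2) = 35*2=70, -43*2=-86, -94*2=-188, 57*2=114, 27*2=54, -60*2=-120
= [70, -86, -188, 114, 54, -120]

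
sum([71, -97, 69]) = 43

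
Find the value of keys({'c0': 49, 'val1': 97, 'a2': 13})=['c0', 'val1', 'a2']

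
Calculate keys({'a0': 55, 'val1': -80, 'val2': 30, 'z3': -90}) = ['a0', 'val1', 'val2', 'z3']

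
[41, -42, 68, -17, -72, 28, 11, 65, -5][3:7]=[-17, -72, 28, 11]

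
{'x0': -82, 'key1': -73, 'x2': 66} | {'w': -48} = {'x0': -82, 'key1': -73, 'x2': 66, 'w': -48}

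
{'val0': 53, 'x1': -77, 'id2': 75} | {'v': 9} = {'val0': 53, 'x1': -77, 'id2': 75, 'v': 9}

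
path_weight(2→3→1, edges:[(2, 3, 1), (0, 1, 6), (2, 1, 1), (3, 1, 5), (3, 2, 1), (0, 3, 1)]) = w(2→3)=1 + w(3→1)=5
= 6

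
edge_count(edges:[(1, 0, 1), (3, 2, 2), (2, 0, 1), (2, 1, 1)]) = 4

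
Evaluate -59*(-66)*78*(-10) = -3037320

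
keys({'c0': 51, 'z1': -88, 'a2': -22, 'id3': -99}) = ['c0', 'z1', 'a2', 'id3']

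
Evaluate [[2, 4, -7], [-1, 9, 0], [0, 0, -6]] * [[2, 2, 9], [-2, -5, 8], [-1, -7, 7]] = [[3, 33, 1], [-20, -47, 63], [6, 42, -42]]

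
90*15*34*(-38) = -1744200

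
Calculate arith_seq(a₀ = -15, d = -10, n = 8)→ a_0 = -15 + 0*-10 = -15
a_1 = -15 + 1*-10 = -25
a_2 = -15 + 2*-10 = -35
...
= [-15, -25, -35, -45, -55, -65, -75, -85]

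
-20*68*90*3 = -367200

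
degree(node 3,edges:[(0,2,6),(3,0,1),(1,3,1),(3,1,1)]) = incident: (3,0), (1,3), (3,1)
= 3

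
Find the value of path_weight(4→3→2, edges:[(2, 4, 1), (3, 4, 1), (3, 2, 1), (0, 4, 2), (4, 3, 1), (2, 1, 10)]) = 2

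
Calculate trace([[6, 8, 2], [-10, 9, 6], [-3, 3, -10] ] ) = diagonal: 6 + 9 + (-10)
= 5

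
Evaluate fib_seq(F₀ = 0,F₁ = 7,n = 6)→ [0, 7, 7, 14, 21, 35]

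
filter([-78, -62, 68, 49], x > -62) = [68, 49]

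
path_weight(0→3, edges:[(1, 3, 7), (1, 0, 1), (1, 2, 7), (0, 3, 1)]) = 1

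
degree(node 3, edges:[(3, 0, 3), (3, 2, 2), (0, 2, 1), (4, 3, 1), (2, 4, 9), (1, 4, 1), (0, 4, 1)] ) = 3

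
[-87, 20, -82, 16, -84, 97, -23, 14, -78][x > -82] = [20, 16, 97, -23, 14, -78]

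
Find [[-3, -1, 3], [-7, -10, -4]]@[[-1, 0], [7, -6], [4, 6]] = C[0][0] = (-3)*(-1) + (-1)*(7) + (3)*(4) = 8
C[0][1] = (-3)*(0) + (-1)*(-6) + (3)*(6) = 24
C[1][0] = (-7)*(-1) + (-10)*(7) + (-4)*(4) = -79
C[1][1] = (-7)*(0) + (-10)*(-6) + (-4)*(6) = 36
= [[8, 24], [-79, 36]]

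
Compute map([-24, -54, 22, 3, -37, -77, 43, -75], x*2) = -24*2=-48, -54*2=-108, 22*2=44, 3*2=6, -37*2=-74, -77*2=-154, 43*2=86, -75*2=-150
= [-48, -108, 44, 6, -74, -154, 86, -150]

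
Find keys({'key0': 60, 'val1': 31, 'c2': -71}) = ['key0', 'val1', 'c2']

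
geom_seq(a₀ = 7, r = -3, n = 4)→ a_0 = 7*(-3)^0 = 7
a_1 = 7*(-3)^1 = -21
a_2 = 7*(-3)^2 = 63
...
= [7, -21, 63, -189]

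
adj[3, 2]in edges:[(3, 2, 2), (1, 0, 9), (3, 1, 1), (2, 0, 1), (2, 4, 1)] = 2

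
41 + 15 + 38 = 94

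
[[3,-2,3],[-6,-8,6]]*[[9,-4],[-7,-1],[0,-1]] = C[0][0] = (3)*(9) + (-2)*(-7) + (3)*(0) = 41
C[0][1] = (3)*(-4) + (-2)*(-1) + (3)*(-1) = -13
C[1][0] = (-6)*(9) + (-8)*(-7) + (6)*(0) = 2
C[1][1] = (-6)*(-4) + (-8)*(-1) + (6)*(-1) = 26
= [[41, -13], [2, 26]]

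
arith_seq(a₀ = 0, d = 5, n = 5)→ a_0 = 0 + 0*5 = 0
a_1 = 0 + 1*5 = 5
a_2 = 0 + 2*5 = 10
...
= [0, 5, 10, 15, 20]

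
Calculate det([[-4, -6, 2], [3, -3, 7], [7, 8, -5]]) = -130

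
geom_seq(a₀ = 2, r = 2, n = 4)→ [2, 4, 8, 16]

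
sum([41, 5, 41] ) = 41 + 5 + 41
= 87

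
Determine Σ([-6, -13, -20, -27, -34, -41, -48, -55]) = (-6) + (-13) + (-20) + (-27) + (-34) + (-41) + (-48) + (-55)
= -244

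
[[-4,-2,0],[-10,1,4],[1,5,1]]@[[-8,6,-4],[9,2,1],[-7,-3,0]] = C[0][0] = (-4)*(-8) + (-2)*(9) + (0)*(-7) = 14
C[0][1] = (-4)*(6) + (-2)*(2) + (0)*(-3) = -28
C[0][2] = (-4)*(-4) + (-2)*(1) + (0)*(0) = 14
C[1][0] = (-10)*(-8) + (1)*(9) + (4)*(-7) = 61
C[1][1] = (-10)*(6) + (1)*(2) + (4)*(-3) = -70
C[1][2] = (-10)*(-4) + (1)*(1) + (4)*(0) = 41
... (3 more cells)
= [[14, -28, 14], [61, -70, 41], [30, 13, 1]]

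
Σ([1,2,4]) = 7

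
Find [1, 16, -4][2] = -4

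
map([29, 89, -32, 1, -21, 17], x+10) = 29+10=39, 89+10=99, -32+10=-22, 1+10=11, -21+10=-11, 17+10=27
= [39, 99, -22, 11, -11, 27]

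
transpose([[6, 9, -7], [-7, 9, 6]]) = [[6, -7], [9, 9], [-7, 6]]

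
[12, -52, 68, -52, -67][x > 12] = [68]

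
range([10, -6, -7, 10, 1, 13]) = 20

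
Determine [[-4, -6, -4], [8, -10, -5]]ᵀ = [[-4, 8], [-6, -10], [-4, -5]]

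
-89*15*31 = -41385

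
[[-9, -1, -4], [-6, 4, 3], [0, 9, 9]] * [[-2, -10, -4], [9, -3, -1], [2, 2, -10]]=C[0][0] = (-9)*(-2) + (-1)*(9) + (-4)*(2) = 1
C[0][1] = (-9)*(-10) + (-1)*(-3) + (-4)*(2) = 85
C[0][2] = (-9)*(-4) + (-1)*(-1) + (-4)*(-10) = 77
C[1][0] = (-6)*(-2) + (4)*(9) + (3)*(2) = 54
C[1][1] = (-6)*(-10) + (4)*(-3) + (3)*(2) = 54
C[1][2] = (-6)*(-4) + (4)*(-1) + (3)*(-10) = -10
... (3 more cells)
= [[1, 85, 77], [54, 54, -10], [99, -9, -99]]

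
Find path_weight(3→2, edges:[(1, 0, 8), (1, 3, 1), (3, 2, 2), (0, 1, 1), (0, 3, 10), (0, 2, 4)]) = w(3→2)=2
= 2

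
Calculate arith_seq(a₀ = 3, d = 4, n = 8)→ a_0 = 3 + 0*4 = 3
a_1 = 3 + 1*4 = 7
a_2 = 3 + 2*4 = 11
...
= [3, 7, 11, 15, 19, 23, 27, 31]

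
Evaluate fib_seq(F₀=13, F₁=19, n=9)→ [13, 19, 32, 51, 83, 134, 217, 351, 568]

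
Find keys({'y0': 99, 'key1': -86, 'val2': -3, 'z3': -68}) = ['y0', 'key1', 'val2', 'z3']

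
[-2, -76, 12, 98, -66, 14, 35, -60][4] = -66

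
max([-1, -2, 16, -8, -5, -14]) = 16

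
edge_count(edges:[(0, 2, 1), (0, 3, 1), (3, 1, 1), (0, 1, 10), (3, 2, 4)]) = 5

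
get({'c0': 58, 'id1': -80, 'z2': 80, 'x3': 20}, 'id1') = -80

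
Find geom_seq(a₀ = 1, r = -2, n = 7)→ a_0 = 1*(-2)^0 = 1
a_1 = 1*(-2)^1 = -2
a_2 = 1*(-2)^2 = 4
...
= [1, -2, 4, -8, 16, -32, 64]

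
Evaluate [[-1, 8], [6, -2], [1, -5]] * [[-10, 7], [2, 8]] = [[26, 57], [-64, 26], [-20, -33]]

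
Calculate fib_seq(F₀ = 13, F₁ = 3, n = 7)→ F_2 = F_1 + F_0 = 16
F_3 = F_2 + F_1 = 19
F_4 = F_3 + F_2 = 35
...
= [13, 3, 16, 19, 35, 54, 89]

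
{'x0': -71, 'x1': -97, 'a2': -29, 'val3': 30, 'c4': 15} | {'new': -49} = {'x0': -71, 'x1': -97, 'a2': -29, 'val3': 30, 'c4': 15, 'new': -49}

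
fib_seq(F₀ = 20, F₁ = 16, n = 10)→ F_2 = F_1 + F_0 = 36
F_3 = F_2 + F_1 = 52
F_4 = F_3 + F_2 = 88
...
= [20, 16, 36, 52, 88, 140, 228, 368, 596, 964]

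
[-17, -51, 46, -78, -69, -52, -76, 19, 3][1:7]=[-51, 46, -78, -69, -52, -76]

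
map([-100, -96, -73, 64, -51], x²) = (-100)²=10000, (-96)²=9216, (-73)²=5329, (64)²=4096, (-51)²=2601
= [10000, 9216, 5329, 4096, 2601]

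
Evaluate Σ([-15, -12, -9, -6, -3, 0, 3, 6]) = (-15) + (-12) + (-9) + (-6) + (-3) + 0 + 3 + 6
= -36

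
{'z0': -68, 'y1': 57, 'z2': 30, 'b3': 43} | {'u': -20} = {'z0': -68, 'y1': 57, 'z2': 30, 'b3': 43, 'u': -20}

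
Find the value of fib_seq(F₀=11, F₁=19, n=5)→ [11, 19, 30, 49, 79]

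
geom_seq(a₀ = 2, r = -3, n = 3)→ a_0 = 2*(-3)^0 = 2
a_1 = 2*(-3)^1 = -6
a_2 = 2*(-3)^2 = 18
= [2, -6, 18]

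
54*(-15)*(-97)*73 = 5735610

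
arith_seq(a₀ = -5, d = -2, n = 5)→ a_0 = -5 + 0*-2 = -5
a_1 = -5 + 1*-2 = -7
a_2 = -5 + 2*-2 = -9
...
= [-5, -7, -9, -11, -13]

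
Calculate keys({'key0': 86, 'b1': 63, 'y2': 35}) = ['key0', 'b1', 'y2']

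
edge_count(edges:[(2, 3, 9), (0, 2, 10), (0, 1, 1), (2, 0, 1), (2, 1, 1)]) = 5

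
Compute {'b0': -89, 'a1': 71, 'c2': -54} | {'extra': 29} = {'b0': -89, 'a1': 71, 'c2': -54, 'extra': 29}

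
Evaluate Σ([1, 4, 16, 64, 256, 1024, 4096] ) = 5461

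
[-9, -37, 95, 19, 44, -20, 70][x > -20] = [-9, 95, 19, 44, 70]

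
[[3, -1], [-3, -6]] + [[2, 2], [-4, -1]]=[[5, 1], [-7, -7]]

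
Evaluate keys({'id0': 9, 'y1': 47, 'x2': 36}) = ['id0', 'y1', 'x2']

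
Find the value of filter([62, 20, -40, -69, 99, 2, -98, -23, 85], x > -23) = keep x where x > -23: 62✓, 20✓, -40✗, -69✗, 99✓, 2✓, -98✗, -23✗, 85✓
= [62, 20, 99, 2, 85]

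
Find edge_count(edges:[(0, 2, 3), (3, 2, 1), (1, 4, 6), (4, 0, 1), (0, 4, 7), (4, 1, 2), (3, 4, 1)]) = 7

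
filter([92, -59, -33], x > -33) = [92]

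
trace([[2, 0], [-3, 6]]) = diagonal: 2 + 6
= 8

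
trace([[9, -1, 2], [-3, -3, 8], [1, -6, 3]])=9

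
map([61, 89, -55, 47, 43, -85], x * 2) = 61*2=122, 89*2=178, -55*2=-110, 47*2=94, 43*2=86, -85*2=-170
= [122, 178, -110, 94, 86, -170]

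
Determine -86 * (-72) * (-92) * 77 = -43864128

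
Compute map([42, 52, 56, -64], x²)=(42)²=1764, (52)²=2704, (56)²=3136, (-64)²=4096
= [1764, 2704, 3136, 4096]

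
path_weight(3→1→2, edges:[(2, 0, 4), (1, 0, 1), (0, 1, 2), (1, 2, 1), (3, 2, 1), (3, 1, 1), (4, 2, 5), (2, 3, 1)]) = 2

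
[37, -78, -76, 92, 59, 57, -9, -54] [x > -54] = [37, 92, 59, 57, -9]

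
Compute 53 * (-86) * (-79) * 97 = 34927954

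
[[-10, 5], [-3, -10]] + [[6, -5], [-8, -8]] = [[-4, 0], [-11, -18]]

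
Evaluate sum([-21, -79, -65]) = -165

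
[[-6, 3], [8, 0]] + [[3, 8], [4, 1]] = [[-3, 11], [12, 1]]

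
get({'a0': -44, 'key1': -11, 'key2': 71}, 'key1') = -11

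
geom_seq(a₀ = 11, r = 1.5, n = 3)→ a_0 = 11*1.5^0 = 11.0
a_1 = 11*1.5^1 = 16.5
a_2 = 11*1.5^2 = 24.75
= [11.0, 16.5, 24.75]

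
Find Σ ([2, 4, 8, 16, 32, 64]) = 2 + 4 + 8 + 16 + 32 + 64
= 126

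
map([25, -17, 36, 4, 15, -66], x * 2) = 25*2=50, -17*2=-34, 36*2=72, 4*2=8, 15*2=30, -66*2=-132
= [50, -34, 72, 8, 30, -132]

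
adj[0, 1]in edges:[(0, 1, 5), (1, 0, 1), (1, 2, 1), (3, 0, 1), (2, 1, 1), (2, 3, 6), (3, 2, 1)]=5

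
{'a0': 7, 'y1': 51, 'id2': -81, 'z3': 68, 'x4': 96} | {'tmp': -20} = {'a0': 7, 'y1': 51, 'id2': -81, 'z3': 68, 'x4': 96, 'tmp': -20}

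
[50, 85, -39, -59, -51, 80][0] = 50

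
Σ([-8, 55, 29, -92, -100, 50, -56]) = -122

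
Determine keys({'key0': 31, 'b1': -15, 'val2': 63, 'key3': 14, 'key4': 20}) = ['key0', 'b1', 'val2', 'key3', 'key4']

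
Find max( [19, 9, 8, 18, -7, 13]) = 19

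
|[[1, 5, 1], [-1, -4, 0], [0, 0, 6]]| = 6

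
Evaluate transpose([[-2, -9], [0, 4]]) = [[-2, 0], [-9, 4]]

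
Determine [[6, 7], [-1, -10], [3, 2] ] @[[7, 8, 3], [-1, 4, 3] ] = C[0][0] = (6)*(7) + (7)*(-1) = 35
C[0][1] = (6)*(8) + (7)*(4) = 76
C[0][2] = (6)*(3) + (7)*(3) = 39
C[1][0] = (-1)*(7) + (-10)*(-1) = 3
C[1][1] = (-1)*(8) + (-10)*(4) = -48
C[1][2] = (-1)*(3) + (-10)*(3) = -33
... (3 more cells)
= [[35, 76, 39], [3, -48, -33], [19, 32, 15]]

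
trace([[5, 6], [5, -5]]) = 0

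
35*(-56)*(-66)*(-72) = -9313920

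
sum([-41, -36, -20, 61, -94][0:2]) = -77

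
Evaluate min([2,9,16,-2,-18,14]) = -18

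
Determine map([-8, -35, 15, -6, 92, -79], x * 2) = [-16, -70, 30, -12, 184, -158]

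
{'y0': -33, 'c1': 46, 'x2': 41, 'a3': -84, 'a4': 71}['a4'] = 71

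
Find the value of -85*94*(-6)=47940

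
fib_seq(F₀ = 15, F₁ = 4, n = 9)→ F_2 = F_1 + F_0 = 19
F_3 = F_2 + F_1 = 23
F_4 = F_3 + F_2 = 42
...
= [15, 4, 19, 23, 42, 65, 107, 172, 279]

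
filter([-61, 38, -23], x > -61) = keep x where x > -61: -61✗, 38✓, -23✓
= [38, -23]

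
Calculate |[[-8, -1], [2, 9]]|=-70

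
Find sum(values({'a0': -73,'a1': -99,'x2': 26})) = (-73) + (-99) + 26
= -146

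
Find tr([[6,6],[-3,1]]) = diagonal: 6 + 1
= 7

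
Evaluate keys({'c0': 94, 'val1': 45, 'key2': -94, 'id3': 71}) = ['c0', 'val1', 'key2', 'id3']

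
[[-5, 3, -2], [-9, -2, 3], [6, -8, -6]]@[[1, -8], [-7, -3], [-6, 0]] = [[-14, 31], [-13, 78], [98, -24]]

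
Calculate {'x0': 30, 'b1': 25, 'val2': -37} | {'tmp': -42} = {'x0': 30, 'b1': 25, 'val2': -37, 'tmp': -42}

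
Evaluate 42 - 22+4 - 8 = 16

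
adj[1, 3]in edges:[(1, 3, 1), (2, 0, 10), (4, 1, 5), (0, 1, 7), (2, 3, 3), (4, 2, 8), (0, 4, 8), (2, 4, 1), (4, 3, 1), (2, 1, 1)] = 1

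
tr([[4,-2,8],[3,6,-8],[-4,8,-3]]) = diagonal: 4 + 6 + (-3)
= 7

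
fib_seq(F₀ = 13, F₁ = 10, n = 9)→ F_2 = F_1 + F_0 = 23
F_3 = F_2 + F_1 = 33
F_4 = F_3 + F_2 = 56
...
= [13, 10, 23, 33, 56, 89, 145, 234, 379]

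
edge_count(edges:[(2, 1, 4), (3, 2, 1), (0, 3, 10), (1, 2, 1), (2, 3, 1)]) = 5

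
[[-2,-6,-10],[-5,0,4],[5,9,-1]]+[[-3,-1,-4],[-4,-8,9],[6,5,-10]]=[[-5, -7, -14], [-9, -8, 13], [11, 14, -11]]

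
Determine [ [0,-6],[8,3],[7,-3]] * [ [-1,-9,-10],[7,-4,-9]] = C[0][0] = (0)*(-1) + (-6)*(7) = -42
C[0][1] = (0)*(-9) + (-6)*(-4) = 24
C[0][2] = (0)*(-10) + (-6)*(-9) = 54
C[1][0] = (8)*(-1) + (3)*(7) = 13
C[1][1] = (8)*(-9) + (3)*(-4) = -84
C[1][2] = (8)*(-10) + (3)*(-9) = -107
... (3 more cells)
= [[-42, 24, 54], [13, -84, -107], [-28, -51, -43]]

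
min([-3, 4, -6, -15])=-15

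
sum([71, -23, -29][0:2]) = 48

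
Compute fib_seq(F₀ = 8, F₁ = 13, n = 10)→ F_2 = F_1 + F_0 = 21
F_3 = F_2 + F_1 = 34
F_4 = F_3 + F_2 = 55
...
= [8, 13, 21, 34, 55, 89, 144, 233, 377, 610]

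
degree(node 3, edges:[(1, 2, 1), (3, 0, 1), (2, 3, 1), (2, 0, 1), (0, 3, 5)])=3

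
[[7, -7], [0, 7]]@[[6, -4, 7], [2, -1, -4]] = C[0][0] = (7)*(6) + (-7)*(2) = 28
C[0][1] = (7)*(-4) + (-7)*(-1) = -21
C[0][2] = (7)*(7) + (-7)*(-4) = 77
C[1][0] = (0)*(6) + (7)*(2) = 14
C[1][1] = (0)*(-4) + (7)*(-1) = -7
C[1][2] = (0)*(7) + (7)*(-4) = -28
= [[28, -21, 77], [14, -7, -28]]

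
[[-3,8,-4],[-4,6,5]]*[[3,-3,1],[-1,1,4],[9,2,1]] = [[-53, 9, 25], [27, 28, 25]]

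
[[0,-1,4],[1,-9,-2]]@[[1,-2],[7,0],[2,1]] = C[0][0] = (0)*(1) + (-1)*(7) + (4)*(2) = 1
C[0][1] = (0)*(-2) + (-1)*(0) + (4)*(1) = 4
C[1][0] = (1)*(1) + (-9)*(7) + (-2)*(2) = -66
C[1][1] = (1)*(-2) + (-9)*(0) + (-2)*(1) = -4
= [[1, 4], [-66, -4]]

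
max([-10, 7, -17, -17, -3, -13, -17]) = 7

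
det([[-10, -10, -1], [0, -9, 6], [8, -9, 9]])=(1)*(-10)*det([[-9, 6], [-9, 9]]) + (-1)*(-10)*det([[0, 6], [8, 9]]) + (1)*(-1)*det([[0, -9], [8, -9]])
= 270 + -480 + -72
= -282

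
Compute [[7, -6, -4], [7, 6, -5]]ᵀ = [[7, 7], [-6, 6], [-4, -5]]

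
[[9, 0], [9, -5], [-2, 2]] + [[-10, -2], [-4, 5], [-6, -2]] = [[-1, -2], [5, 0], [-8, 0]]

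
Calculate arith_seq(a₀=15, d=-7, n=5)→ a_0 = 15 + 0*-7 = 15
a_1 = 15 + 1*-7 = 8
a_2 = 15 + 2*-7 = 1
...
= [15, 8, 1, -6, -13]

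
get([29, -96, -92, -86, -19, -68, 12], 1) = -96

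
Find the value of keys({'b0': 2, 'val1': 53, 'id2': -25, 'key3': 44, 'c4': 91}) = ['b0', 'val1', 'id2', 'key3', 'c4']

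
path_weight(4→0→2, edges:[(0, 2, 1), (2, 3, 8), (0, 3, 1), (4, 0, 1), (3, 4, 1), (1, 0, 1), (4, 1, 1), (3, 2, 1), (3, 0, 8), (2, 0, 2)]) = w(4→0)=1 + w(0→2)=1
= 2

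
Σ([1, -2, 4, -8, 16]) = 1 + -2 + 4 + -8 + 16
= 11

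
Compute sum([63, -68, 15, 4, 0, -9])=5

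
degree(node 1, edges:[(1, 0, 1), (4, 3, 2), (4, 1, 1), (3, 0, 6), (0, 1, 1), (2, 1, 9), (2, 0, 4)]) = incident: (1,0), (4,1), (0,1), (2,1)
= 4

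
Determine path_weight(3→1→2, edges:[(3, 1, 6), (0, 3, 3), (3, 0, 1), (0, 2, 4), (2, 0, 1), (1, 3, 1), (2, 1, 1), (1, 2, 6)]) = 12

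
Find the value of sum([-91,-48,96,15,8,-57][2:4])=slice → [96, 15]
96 + 15
= 111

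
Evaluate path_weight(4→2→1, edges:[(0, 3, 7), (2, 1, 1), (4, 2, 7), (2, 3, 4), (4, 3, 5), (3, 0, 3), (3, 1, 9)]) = 8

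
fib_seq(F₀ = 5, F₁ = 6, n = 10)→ [5, 6, 11, 17, 28, 45, 73, 118, 191, 309]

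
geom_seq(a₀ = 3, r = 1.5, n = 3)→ [3.0, 4.5, 6.75]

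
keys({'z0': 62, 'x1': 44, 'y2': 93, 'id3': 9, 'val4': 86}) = ['z0', 'x1', 'y2', 'id3', 'val4']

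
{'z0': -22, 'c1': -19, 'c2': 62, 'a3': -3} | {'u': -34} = {'z0': -22, 'c1': -19, 'c2': 62, 'a3': -3, 'u': -34}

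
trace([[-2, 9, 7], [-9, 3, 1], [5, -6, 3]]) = diagonal: (-2) + 3 + 3
= 4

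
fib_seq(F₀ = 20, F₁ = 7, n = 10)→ F_2 = F_1 + F_0 = 27
F_3 = F_2 + F_1 = 34
F_4 = F_3 + F_2 = 61
...
= [20, 7, 27, 34, 61, 95, 156, 251, 407, 658]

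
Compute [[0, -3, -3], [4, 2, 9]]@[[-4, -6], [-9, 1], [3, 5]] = [[18, -18], [-7, 23]]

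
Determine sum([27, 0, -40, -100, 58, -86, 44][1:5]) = -82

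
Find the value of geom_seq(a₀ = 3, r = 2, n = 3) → [3, 6, 12]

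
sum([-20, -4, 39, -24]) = (-20) + (-4) + 39 + (-24)
= -9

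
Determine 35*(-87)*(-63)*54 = 10359090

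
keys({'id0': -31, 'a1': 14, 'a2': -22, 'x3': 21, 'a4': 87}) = ['id0', 'a1', 'a2', 'x3', 'a4']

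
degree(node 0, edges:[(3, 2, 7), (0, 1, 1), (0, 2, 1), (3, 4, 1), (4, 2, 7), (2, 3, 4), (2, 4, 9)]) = incident: (0,1), (0,2)
= 2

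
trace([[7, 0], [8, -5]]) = 2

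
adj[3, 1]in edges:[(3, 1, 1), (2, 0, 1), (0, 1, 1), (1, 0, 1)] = 1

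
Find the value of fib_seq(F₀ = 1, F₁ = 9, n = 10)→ F_2 = F_1 + F_0 = 10
F_3 = F_2 + F_1 = 19
F_4 = F_3 + F_2 = 29
...
= [1, 9, 10, 19, 29, 48, 77, 125, 202, 327]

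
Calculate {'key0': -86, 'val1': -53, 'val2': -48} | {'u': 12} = {'key0': -86, 'val1': -53, 'val2': -48, 'u': 12}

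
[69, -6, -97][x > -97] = keep x where x > -97: 69✓, -6✓, -97✗
= [69, -6]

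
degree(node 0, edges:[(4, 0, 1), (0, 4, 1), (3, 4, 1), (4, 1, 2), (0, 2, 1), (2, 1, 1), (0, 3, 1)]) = incident: (4,0), (0,4), (0,2), (0,3)
= 4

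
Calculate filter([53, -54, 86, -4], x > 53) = keep x where x > 53: 53✗, -54✗, 86✓, -4✗
= [86]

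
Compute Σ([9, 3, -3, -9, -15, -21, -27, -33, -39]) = -135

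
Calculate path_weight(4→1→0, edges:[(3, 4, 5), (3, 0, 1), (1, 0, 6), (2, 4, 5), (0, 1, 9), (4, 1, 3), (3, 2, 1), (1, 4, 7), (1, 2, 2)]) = 9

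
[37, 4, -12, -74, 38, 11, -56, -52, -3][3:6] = [-74, 38, 11]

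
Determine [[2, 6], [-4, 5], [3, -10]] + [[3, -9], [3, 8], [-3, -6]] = [[5, -3], [-1, 13], [0, -16]]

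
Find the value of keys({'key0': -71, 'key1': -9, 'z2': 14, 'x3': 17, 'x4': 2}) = ['key0', 'key1', 'z2', 'x3', 'x4']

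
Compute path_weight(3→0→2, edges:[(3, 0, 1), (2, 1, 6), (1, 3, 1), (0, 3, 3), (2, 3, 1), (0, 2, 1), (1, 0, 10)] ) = 2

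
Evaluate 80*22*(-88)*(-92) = 14248960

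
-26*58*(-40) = 60320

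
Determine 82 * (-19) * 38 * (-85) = 5032340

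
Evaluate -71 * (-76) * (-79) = -426284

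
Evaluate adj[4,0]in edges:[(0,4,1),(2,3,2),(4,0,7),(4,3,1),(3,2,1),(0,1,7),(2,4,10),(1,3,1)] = 7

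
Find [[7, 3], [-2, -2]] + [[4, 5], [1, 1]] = [[11, 8], [-1, -1]]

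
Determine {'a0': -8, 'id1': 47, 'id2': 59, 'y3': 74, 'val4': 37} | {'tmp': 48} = {'a0': -8, 'id1': 47, 'id2': 59, 'y3': 74, 'val4': 37, 'tmp': 48}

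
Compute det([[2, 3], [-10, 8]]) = 46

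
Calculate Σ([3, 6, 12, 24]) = 45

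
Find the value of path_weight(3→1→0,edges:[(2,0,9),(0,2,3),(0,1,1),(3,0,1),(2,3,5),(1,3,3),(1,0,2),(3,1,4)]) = w(3→1)=4 + w(1→0)=2
= 6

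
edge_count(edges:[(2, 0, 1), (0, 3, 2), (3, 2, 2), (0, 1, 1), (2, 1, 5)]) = 5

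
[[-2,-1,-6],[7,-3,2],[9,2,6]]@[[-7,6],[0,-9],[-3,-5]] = C[0][0] = (-2)*(-7) + (-1)*(0) + (-6)*(-3) = 32
C[0][1] = (-2)*(6) + (-1)*(-9) + (-6)*(-5) = 27
C[1][0] = (7)*(-7) + (-3)*(0) + (2)*(-3) = -55
C[1][1] = (7)*(6) + (-3)*(-9) + (2)*(-5) = 59
C[2][0] = (9)*(-7) + (2)*(0) + (6)*(-3) = -81
C[2][1] = (9)*(6) + (2)*(-9) + (6)*(-5) = 6
= [[32, 27], [-55, 59], [-81, 6]]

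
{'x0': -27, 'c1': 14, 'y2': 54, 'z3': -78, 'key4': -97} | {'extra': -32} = {'x0': -27, 'c1': 14, 'y2': 54, 'z3': -78, 'key4': -97, 'extra': -32}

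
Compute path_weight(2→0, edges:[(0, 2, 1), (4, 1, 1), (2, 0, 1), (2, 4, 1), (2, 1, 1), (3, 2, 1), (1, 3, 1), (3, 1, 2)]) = w(2→0)=1
= 1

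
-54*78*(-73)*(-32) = -9839232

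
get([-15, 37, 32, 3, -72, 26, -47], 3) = 3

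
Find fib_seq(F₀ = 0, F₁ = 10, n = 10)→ F_2 = F_1 + F_0 = 10
F_3 = F_2 + F_1 = 20
F_4 = F_3 + F_2 = 30
...
= [0, 10, 10, 20, 30, 50, 80, 130, 210, 340]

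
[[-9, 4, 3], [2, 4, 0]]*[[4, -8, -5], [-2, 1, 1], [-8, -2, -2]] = [[-68, 70, 43], [0, -12, -6]]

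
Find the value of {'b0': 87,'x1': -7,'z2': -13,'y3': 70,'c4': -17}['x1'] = -7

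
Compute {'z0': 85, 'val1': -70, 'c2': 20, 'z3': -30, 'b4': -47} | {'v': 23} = {'z0': 85, 'val1': -70, 'c2': 20, 'z3': -30, 'b4': -47, 'v': 23}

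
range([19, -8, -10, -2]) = 29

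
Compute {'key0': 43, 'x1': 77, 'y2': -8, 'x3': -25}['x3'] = -25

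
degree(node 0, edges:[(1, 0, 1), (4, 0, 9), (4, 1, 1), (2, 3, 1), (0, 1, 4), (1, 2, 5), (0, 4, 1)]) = incident: (1,0), (4,0), (0,1), (0,4)
= 4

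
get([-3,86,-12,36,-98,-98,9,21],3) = 36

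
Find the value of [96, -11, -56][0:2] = [96, -11]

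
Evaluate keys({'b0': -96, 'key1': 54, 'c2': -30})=['b0', 'key1', 'c2']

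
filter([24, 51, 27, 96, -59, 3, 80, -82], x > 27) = keep x where x > 27: 24✗, 51✓, 27✗, 96✓, -59✗, 3✗, 80✓, -82✗
= [51, 96, 80]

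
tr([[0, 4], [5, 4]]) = diagonal: 0 + 4
= 4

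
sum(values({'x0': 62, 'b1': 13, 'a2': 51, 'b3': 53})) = 179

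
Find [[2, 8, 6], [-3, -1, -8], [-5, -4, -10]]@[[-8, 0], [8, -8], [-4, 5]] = C[0][0] = (2)*(-8) + (8)*(8) + (6)*(-4) = 24
C[0][1] = (2)*(0) + (8)*(-8) + (6)*(5) = -34
C[1][0] = (-3)*(-8) + (-1)*(8) + (-8)*(-4) = 48
C[1][1] = (-3)*(0) + (-1)*(-8) + (-8)*(5) = -32
C[2][0] = (-5)*(-8) + (-4)*(8) + (-10)*(-4) = 48
C[2][1] = (-5)*(0) + (-4)*(-8) + (-10)*(5) = -18
= [[24, -34], [48, -32], [48, -18]]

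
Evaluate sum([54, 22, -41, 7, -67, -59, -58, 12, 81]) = 54 + 22 + (-41) + 7 + (-67) + (-59) + (-58) + 12 + 81
= -49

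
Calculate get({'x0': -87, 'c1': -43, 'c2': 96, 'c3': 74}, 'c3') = 74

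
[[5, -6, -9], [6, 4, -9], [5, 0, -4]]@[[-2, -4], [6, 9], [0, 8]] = [[-46, -146], [12, -60], [-10, -52]]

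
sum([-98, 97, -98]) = (-98) + 97 + (-98)
= -99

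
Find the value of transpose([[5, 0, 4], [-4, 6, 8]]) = [[5, -4], [0, 6], [4, 8]]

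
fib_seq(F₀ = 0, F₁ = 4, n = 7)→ [0, 4, 4, 8, 12, 20, 32]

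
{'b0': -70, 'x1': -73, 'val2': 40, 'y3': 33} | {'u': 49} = {'b0': -70, 'x1': -73, 'val2': 40, 'y3': 33, 'u': 49}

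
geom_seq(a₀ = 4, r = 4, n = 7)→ a_0 = 4*4^0 = 4
a_1 = 4*4^1 = 16
a_2 = 4*4^2 = 64
...
= [4, 16, 64, 256, 1024, 4096, 16384]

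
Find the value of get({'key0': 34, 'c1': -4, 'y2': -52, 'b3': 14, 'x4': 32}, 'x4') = 32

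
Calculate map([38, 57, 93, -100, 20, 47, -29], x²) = [1444, 3249, 8649, 10000, 400, 2209, 841]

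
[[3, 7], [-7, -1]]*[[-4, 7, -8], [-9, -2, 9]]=C[0][0] = (3)*(-4) + (7)*(-9) = -75
C[0][1] = (3)*(7) + (7)*(-2) = 7
C[0][2] = (3)*(-8) + (7)*(9) = 39
C[1][0] = (-7)*(-4) + (-1)*(-9) = 37
C[1][1] = (-7)*(7) + (-1)*(-2) = -47
C[1][2] = (-7)*(-8) + (-1)*(9) = 47
= [[-75, 7, 39], [37, -47, 47]]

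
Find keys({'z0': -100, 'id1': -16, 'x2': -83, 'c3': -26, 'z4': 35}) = ['z0', 'id1', 'x2', 'c3', 'z4']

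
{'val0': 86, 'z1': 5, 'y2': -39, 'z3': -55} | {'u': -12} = {'val0': 86, 'z1': 5, 'y2': -39, 'z3': -55, 'u': -12}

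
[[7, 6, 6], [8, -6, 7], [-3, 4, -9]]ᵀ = [[7, 8, -3], [6, -6, 4], [6, 7, -9]]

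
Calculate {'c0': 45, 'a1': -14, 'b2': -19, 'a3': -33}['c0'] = 45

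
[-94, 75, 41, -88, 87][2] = 41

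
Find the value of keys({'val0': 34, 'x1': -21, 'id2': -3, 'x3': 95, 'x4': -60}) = ['val0', 'x1', 'id2', 'x3', 'x4']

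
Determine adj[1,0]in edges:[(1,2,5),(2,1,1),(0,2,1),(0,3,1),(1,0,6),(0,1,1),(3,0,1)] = 6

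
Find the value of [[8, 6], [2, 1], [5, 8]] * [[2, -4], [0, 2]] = [[16, -20], [4, -6], [10, -4]]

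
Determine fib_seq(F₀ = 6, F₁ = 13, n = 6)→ F_2 = F_1 + F_0 = 19
F_3 = F_2 + F_1 = 32
F_4 = F_3 + F_2 = 51
...
= [6, 13, 19, 32, 51, 83]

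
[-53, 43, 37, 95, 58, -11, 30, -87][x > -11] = [43, 37, 95, 58, 30]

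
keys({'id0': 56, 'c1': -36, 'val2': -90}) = ['id0', 'c1', 'val2']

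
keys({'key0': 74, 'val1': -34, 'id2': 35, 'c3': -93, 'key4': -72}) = ['key0', 'val1', 'id2', 'c3', 'key4']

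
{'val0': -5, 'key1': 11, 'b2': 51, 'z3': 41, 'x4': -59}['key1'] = 11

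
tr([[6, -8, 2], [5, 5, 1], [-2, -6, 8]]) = 19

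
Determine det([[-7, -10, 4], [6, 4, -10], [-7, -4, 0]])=-404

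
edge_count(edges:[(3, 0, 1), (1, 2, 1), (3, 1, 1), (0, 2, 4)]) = 4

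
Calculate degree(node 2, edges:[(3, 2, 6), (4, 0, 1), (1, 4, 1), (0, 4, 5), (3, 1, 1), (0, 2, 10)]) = incident: (3,2), (0,2)
= 2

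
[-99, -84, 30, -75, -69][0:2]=[-99, -84]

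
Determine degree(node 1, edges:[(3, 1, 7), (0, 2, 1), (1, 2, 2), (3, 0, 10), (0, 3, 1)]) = incident: (3,1), (1,2)
= 2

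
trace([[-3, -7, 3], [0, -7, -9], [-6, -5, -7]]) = -17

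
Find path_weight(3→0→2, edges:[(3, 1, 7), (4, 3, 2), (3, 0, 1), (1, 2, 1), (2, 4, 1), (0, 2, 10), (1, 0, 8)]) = w(3→0)=1 + w(0→2)=10
= 11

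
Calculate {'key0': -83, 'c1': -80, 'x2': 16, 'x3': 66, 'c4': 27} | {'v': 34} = {'key0': -83, 'c1': -80, 'x2': 16, 'x3': 66, 'c4': 27, 'v': 34}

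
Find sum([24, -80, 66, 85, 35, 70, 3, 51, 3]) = 257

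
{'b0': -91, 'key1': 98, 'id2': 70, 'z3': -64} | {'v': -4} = {'b0': -91, 'key1': 98, 'id2': 70, 'z3': -64, 'v': -4}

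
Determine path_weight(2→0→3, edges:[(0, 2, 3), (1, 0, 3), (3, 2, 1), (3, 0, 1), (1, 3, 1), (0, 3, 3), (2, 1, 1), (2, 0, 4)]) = 7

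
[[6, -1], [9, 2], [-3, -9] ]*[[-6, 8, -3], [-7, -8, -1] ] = [[-29, 56, -17], [-68, 56, -29], [81, 48, 18]]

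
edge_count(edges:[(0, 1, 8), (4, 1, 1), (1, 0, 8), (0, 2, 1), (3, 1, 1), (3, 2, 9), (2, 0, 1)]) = 7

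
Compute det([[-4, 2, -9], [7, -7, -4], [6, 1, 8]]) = (1)*(-4)*det([[-7, -4], [1, 8]]) + (-1)*(2)*det([[7, -4], [6, 8]]) + (1)*(-9)*det([[7, -7], [6, 1]])
= 208 + -160 + -441
= -393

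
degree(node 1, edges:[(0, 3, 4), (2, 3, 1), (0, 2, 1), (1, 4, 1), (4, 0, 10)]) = 1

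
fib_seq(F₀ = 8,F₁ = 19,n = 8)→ F_2 = F_1 + F_0 = 27
F_3 = F_2 + F_1 = 46
F_4 = F_3 + F_2 = 73
...
= [8, 19, 27, 46, 73, 119, 192, 311]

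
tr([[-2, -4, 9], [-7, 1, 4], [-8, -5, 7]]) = 6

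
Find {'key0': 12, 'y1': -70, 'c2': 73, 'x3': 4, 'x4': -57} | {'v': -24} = {'key0': 12, 'y1': -70, 'c2': 73, 'x3': 4, 'x4': -57, 'v': -24}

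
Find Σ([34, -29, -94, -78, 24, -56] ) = 34 + (-29) + (-94) + (-78) + 24 + (-56)
= -199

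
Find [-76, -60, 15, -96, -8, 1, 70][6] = 70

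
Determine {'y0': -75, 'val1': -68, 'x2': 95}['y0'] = -75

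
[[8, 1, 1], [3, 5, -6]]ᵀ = [[8, 3], [1, 5], [1, -6]]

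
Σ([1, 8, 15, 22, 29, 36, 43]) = 1 + 8 + 15 + 22 + 29 + 36 + 43
= 154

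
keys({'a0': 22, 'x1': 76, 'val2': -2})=['a0', 'x1', 'val2']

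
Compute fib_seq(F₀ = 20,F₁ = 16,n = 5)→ [20, 16, 36, 52, 88]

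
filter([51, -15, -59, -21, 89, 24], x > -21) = keep x where x > -21: 51✓, -15✓, -59✗, -21✗, 89✓, 24✓
= [51, -15, 89, 24]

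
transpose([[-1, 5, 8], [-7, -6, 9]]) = [[-1, -7], [5, -6], [8, 9]]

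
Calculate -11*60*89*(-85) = 4992900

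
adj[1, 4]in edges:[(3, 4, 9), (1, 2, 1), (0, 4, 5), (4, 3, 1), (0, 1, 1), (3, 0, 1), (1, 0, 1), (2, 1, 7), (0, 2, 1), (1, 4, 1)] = 1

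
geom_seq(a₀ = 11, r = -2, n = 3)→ a_0 = 11*(-2)^0 = 11
a_1 = 11*(-2)^1 = -22
a_2 = 11*(-2)^2 = 44
= [11, -22, 44]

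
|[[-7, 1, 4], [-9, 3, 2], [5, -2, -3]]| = 30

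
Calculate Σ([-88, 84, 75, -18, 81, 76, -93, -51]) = (-88) + 84 + 75 + (-18) + 81 + 76 + (-93) + (-51)
= 66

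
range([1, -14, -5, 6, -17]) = 23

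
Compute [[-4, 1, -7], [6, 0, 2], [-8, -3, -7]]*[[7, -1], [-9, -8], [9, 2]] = C[0][0] = (-4)*(7) + (1)*(-9) + (-7)*(9) = -100
C[0][1] = (-4)*(-1) + (1)*(-8) + (-7)*(2) = -18
C[1][0] = (6)*(7) + (0)*(-9) + (2)*(9) = 60
C[1][1] = (6)*(-1) + (0)*(-8) + (2)*(2) = -2
C[2][0] = (-8)*(7) + (-3)*(-9) + (-7)*(9) = -92
C[2][1] = (-8)*(-1) + (-3)*(-8) + (-7)*(2) = 18
= [[-100, -18], [60, -2], [-92, 18]]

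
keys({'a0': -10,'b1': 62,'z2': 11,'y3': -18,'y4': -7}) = ['a0', 'b1', 'z2', 'y3', 'y4']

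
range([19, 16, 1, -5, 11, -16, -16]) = 35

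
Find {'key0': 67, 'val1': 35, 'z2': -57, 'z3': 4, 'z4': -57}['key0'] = 67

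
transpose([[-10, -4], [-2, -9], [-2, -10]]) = [[-10, -2, -2], [-4, -9, -10]]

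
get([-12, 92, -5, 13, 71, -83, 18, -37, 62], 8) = 62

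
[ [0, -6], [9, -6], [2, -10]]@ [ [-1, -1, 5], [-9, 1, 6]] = [[54, -6, -36], [45, -15, 9], [88, -12, -50]]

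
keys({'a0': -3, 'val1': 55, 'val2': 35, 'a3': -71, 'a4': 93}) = ['a0', 'val1', 'val2', 'a3', 'a4']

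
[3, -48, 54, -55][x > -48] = keep x where x > -48: 3✓, -48✗, 54✓, -55✗
= [3, 54]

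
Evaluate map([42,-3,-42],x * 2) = [84, -6, -84]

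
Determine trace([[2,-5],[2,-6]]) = diagonal: 2 + (-6)
= -4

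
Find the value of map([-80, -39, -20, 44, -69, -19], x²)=(-80)²=6400, (-39)²=1521, (-20)²=400, (44)²=1936, (-69)²=4761, (-19)²=361
= [6400, 1521, 400, 1936, 4761, 361]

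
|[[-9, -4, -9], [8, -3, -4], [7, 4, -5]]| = -804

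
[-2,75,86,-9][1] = 75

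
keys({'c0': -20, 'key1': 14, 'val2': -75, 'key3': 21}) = ['c0', 'key1', 'val2', 'key3']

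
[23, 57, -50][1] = 57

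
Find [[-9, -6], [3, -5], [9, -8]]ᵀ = [[-9, 3, 9], [-6, -5, -8]]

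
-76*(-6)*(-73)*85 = -2829480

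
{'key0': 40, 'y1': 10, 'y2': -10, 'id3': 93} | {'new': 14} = {'key0': 40, 'y1': 10, 'y2': -10, 'id3': 93, 'new': 14}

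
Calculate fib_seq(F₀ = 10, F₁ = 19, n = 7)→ [10, 19, 29, 48, 77, 125, 202]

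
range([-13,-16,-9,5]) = 21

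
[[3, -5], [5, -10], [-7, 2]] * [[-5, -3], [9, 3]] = C[0][0] = (3)*(-5) + (-5)*(9) = -60
C[0][1] = (3)*(-3) + (-5)*(3) = -24
C[1][0] = (5)*(-5) + (-10)*(9) = -115
C[1][1] = (5)*(-3) + (-10)*(3) = -45
C[2][0] = (-7)*(-5) + (2)*(9) = 53
C[2][1] = (-7)*(-3) + (2)*(3) = 27
= [[-60, -24], [-115, -45], [53, 27]]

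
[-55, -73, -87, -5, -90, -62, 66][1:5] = [-73, -87, -5, -90]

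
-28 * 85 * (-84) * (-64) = -12794880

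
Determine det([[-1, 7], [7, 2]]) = (-1)*(2) - (7)*(7)
= -51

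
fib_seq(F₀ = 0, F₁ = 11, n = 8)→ F_2 = F_1 + F_0 = 11
F_3 = F_2 + F_1 = 22
F_4 = F_3 + F_2 = 33
...
= [0, 11, 11, 22, 33, 55, 88, 143]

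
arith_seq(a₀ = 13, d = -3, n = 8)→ [13, 10, 7, 4, 1, -2, -5, -8]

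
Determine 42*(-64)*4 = -10752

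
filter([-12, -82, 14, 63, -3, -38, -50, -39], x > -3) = keep x where x > -3: -12✗, -82✗, 14✓, 63✓, -3✗, -38✗, -50✗, -39✗
= [14, 63]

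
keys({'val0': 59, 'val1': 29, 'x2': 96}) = ['val0', 'val1', 'x2']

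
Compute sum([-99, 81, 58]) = 40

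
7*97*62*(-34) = -1431332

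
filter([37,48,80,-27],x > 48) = [80]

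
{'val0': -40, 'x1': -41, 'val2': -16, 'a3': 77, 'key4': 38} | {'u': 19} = {'val0': -40, 'x1': -41, 'val2': -16, 'a3': 77, 'key4': 38, 'u': 19}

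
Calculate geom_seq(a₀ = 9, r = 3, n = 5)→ [9, 27, 81, 243, 729]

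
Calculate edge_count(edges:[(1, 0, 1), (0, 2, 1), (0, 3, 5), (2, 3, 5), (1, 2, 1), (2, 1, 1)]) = 6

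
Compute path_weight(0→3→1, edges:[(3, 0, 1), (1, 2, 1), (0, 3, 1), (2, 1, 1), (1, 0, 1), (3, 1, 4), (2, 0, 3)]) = w(0→3)=1 + w(3→1)=4
= 5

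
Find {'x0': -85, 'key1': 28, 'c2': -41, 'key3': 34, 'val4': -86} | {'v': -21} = {'x0': -85, 'key1': 28, 'c2': -41, 'key3': 34, 'val4': -86, 'v': -21}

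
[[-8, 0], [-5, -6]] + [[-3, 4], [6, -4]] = [[-11, 4], [1, -10]]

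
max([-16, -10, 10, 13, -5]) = 13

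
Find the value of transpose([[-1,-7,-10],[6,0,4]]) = [[-1, 6], [-7, 0], [-10, 4]]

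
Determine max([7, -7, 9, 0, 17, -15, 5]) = 17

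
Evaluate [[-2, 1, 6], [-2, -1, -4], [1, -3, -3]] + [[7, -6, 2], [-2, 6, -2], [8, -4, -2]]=[[5, -5, 8], [-4, 5, -6], [9, -7, -5]]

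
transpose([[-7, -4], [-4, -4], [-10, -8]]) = [[-7, -4, -10], [-4, -4, -8]]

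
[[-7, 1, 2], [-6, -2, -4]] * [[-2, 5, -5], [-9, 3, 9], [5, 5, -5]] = C[0][0] = (-7)*(-2) + (1)*(-9) + (2)*(5) = 15
C[0][1] = (-7)*(5) + (1)*(3) + (2)*(5) = -22
C[0][2] = (-7)*(-5) + (1)*(9) + (2)*(-5) = 34
C[1][0] = (-6)*(-2) + (-2)*(-9) + (-4)*(5) = 10
C[1][1] = (-6)*(5) + (-2)*(3) + (-4)*(5) = -56
C[1][2] = (-6)*(-5) + (-2)*(9) + (-4)*(-5) = 32
= [[15, -22, 34], [10, -56, 32]]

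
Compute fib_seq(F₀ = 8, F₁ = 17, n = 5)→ F_2 = F_1 + F_0 = 25
F_3 = F_2 + F_1 = 42
F_4 = F_3 + F_2 = 67
= [8, 17, 25, 42, 67]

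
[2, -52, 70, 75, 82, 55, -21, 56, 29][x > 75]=[82]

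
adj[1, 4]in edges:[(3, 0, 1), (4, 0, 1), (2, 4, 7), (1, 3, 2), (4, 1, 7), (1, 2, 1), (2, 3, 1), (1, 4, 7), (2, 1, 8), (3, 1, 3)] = 7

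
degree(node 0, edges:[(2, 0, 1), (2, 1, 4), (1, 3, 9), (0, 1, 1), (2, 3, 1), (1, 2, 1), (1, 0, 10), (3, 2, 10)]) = incident: (2,0), (0,1), (1,0)
= 3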